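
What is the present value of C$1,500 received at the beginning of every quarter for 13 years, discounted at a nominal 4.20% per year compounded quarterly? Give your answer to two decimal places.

C$60,498.13

Periodic rate i = 0.042/4 = 0.0105; n = 13 × 4 = 52 periods.
PV = PMT · [1 − (1+i)^(−n)] / i × (1+i) = 1500 · 40.332086 = 60,498.1293
(Beginning-of-period payments → annuity-due factor ×(1+i).)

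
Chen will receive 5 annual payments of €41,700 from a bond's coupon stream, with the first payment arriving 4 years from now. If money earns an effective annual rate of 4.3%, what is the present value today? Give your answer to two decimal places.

€162,244.40

Value one period before first payment (t=3): 41700 × [1 − (1+0.043)^(−5)] / 0.043 = 41700 × 4.414551 = 184,086.7920
PV₀ = 184,086.7920 / (1+0.043)^3 = 184,086.7920 / 1.134627 = 162,244.3957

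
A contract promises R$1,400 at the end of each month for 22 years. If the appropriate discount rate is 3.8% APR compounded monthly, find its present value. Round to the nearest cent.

R$250,225.51

Periodic rate i = 0.038/12 = 0.00316667; n = 22 × 12 = 264 periods.
PV = 1400 × [1 − (1+0.00316667)^(−264)] / 0.00316667 = 1400 × 178.732508 = 250,225.5111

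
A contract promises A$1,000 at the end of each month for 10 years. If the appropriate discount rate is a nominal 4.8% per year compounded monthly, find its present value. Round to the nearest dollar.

i = 0.048/12 = 0.004 per month; n = 10·12 = 120.
PV = PMT · [1 − (1+i)^(−n)] / i = 1000 · 95.155968 = 95,155.9679

A$95,156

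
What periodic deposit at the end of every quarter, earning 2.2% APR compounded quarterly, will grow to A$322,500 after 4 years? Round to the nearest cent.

Periodic rate i = 0.022/4 = 0.0055; n = 4 × 4 = 16 periods.
FV-annuity factor = 16.677247; PMT = 322500 / 16.677247 = 19,337.7242

A$19,337.72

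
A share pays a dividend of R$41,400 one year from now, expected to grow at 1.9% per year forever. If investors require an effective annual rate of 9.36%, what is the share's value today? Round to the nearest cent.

PV = PMT / (i − g) = 41400 / (0.0936 − 0.019) = 41400 / 0.074600 = 554,959.7855

R$554,959.79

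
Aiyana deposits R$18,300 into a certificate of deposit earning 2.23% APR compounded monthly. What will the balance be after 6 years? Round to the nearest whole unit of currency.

R$20,917

i = 0.0223/12 = 0.00185833 per month; n = 6·12 = 72.
FV = 18,300 × (1 + 0.00185833)^72 = 20,917.3068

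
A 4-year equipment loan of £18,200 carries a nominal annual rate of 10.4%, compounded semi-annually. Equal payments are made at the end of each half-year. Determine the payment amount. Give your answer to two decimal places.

£2,838.75

Periodic rate i = 0.104/2 = 0.052; n = 4 × 2 = 8 periods.
Annuity-PV factor = 6.411280; PMT = 18200 / 6.411280 = 2,838.7469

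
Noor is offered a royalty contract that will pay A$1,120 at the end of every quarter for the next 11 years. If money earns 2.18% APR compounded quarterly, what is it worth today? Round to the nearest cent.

i = 0.0218/4 = 0.00545 per quarter; n = 11·4 = 44.
PV = 1120 × [1 − (1+0.00545)^(−44)] / 0.00545 = 1120 × 39.027956 = 43,711.3112

A$43,711.31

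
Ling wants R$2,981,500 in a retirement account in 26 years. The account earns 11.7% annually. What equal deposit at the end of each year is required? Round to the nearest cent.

FV-annuity factor = 143.226733; PMT = 2.9815e+06 / 143.226733 = 20,816.6447

R$20,816.64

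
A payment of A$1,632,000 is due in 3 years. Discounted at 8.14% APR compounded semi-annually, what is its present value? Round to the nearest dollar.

Periodic rate i = 0.0814/2 = 0.0407; n = 3 × 2 = 6 periods.
PV = FV·(1+i)^(−n) = 1,632,000 × 0.787130 = 1,284,596.7740

A$1,284,597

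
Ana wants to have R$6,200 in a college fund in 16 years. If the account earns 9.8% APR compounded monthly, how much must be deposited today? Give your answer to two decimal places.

R$1,300.72

Periodic rate i = 0.098/12 = 0.00816667; n = 16 × 12 = 192 periods.
PV = 6,200 / (1 + 0.00816667)^192 = 6,200 / 4.766594 = 1,300.7192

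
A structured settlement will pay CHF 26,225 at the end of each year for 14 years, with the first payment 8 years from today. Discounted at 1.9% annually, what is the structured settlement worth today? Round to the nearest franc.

Value one period before first payment (t=7): 26225 × [1 − (1+0.019)^(−14)] / 0.019 = 26225 × 12.191888 = 319,732.2749
Discount back 7 years: 319,732.2749 × (1+0.019)^(−7) = 319,732.2749 × 0.876558 = 280,263.9184

CHF 280,264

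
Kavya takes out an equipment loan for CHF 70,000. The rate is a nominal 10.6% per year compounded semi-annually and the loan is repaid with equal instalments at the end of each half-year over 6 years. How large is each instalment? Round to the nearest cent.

CHF 8,031.97

Periodic rate i = 0.106/2 = 0.053; n = 6 × 2 = 12 periods.
PMT = 70000 / ( [1 − (1+0.053)^(−12)] / 0.053 ) = 70000 / 8.715175 = 8,031.9673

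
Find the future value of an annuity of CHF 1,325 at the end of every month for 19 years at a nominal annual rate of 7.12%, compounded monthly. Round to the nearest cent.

CHF 637,073.92

With 12 periods per year: i = 0.00593333, n = 228.
FV = 1325 × [(1+0.00593333)^228 − 1] / 0.00593333 = 1325 × 480.810509 = 637,073.9244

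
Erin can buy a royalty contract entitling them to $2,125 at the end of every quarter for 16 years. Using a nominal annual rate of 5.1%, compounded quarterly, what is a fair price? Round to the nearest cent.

$92,586.04

i = 0.051/4 = 0.01275 per quarter; n = 16·4 = 64.
PV = 2125 × [1 − (1+0.01275)^(−64)] / 0.01275 = 2125 × 43.569903 = 92,586.0428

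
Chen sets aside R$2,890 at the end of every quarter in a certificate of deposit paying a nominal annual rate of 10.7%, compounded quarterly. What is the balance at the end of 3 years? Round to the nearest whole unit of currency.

R$40,266

i = 0.107/4 = 0.02675 per quarter; n = 3·4 = 12.
Accumulation factor s(12|0.02675) = 13.932817; FV = 2890 × 13.932817 = 40,265.8416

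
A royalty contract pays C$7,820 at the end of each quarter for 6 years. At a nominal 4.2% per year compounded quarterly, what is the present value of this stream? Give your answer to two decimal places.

With 4 periods per year: i = 0.0105, n = 24.
Annuity factor a(24|0.0105) = 21.117470; PV = 7820 × 21.117470 = 165,138.6176

C$165,138.62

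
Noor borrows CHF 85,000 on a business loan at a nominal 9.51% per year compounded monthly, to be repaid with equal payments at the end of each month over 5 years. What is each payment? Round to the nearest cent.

i = 0.0951/12 = 0.007925 per month; n = 5·12 = 60.
Annuity-PV factor = 47.603750; PMT = 85000 / 47.603750 = 1,785.5736

CHF 1,785.57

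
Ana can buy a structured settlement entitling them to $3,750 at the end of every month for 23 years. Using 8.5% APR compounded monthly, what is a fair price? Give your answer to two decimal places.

With 12 periods per year: i = 0.00708333, n = 276.
PV = PMT · [1 − (1+i)^(−n)] / i = 3750 · 121.052692 = 453,947.5968

$453,947.60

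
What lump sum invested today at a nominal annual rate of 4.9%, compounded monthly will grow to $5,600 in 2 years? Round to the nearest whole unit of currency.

$5,078

i = 0.049/12 = 0.00408333 per month; n = 2·12 = 24.
Discount factor = (1+0.00408333)^(−24) = 0.906830; PV = 5,600 × 0.906830 = 5,078.2471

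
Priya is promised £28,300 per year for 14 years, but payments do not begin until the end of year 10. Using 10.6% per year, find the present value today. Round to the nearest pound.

Value one period before first payment (t=9): 28300 × [1 − (1+0.106)^(−14)] / 0.106 = 28300 × 7.131872 = 201,831.9762
PV₀ = 201,831.9762 / (1+0.106)^9 = 201,831.9762 / 2.476259 = 81,506.7976

£81,507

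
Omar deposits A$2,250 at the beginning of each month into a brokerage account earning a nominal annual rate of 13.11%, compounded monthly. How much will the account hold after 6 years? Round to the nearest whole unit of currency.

A$247,044

With 12 periods per year: i = 0.010925, n = 72.
FV = PMT · [(1+i)^n − 1] / i × (1+i) = 2250 · 109.797123 = 247,043.5270
(Beginning-of-period payments → annuity-due factor ×(1+i).)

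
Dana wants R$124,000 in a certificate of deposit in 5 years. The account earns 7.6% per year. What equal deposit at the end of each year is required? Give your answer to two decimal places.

R$21,305.88

FV-annuity factor = 5.819988; PMT = 124000 / 5.819988 = 21,305.8850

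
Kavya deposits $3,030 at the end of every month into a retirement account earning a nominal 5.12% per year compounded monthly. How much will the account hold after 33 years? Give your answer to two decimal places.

i = 0.0512/12 = 0.00426667 per month; n = 33·12 = 396.
FV = PMT · [(1+i)^n − 1] / i = 3030 · 1030.752437 = 3,123,179.8840

$3,123,179.88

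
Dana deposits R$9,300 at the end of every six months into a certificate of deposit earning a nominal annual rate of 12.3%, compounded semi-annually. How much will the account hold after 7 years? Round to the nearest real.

R$197,509

With 2 periods per year: i = 0.0615, n = 14.
FV = 9300 × [(1+0.0615)^14 − 1] / 0.0615 = 9300 × 21.237558 = 197,509.2850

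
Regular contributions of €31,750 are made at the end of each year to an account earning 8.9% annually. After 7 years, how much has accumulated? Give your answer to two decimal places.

€291,219.45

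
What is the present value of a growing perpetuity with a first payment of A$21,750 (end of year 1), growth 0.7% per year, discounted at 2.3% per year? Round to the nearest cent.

A$1,359,375.00

PV = D₁/(r − g) = 21750/(0.023 − 0.007) = 1,359,375.0000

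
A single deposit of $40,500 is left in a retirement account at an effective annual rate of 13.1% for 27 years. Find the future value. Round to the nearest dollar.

40,500 × (1+0.131)^27 = 40,500 × 27.764530 = 1,124,463.4828

$1,124,463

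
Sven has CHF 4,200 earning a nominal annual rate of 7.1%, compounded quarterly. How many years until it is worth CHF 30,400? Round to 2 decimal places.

28.12 years

Periodic rate i = 0.071/4 = 0.01775.
n = ln(30400/4200) / ln(1+0.01775) = ln(7.23810) / 0.017594 = 112.4999 quarters
= 112.4999/4 years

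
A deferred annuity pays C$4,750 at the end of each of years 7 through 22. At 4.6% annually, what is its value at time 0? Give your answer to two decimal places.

C$40,448.01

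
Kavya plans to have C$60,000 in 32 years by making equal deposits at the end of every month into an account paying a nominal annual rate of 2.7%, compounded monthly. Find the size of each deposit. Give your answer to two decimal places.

i = 0.027/12 = 0.00225 per month; n = 32·12 = 384.
PMT = 60000 / ( [(1+0.00225)^384 − 1] / 0.00225 ) = 60000 / 609.035840 = 98.5164

C$98.52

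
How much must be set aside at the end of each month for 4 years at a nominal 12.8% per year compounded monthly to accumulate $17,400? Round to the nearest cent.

$279.47

i = 0.128/12 = 0.0106667 per month; n = 4·12 = 48.
FV-annuity factor = 62.260024; PMT = 17400 / 62.260024 = 279.4731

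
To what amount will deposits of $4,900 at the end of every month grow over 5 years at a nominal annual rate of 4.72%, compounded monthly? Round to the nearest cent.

$330,860.01

Periodic rate i = 0.0472/12 = 0.00393333; n = 5 × 12 = 60 periods.
Accumulation factor s(60|0.00393333) = 67.522451; FV = 4900 × 67.522451 = 330,860.0115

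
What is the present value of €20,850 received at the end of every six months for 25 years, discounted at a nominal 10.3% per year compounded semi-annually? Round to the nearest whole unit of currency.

i = 0.103/2 = 0.0515 per half-year; n = 25·2 = 50.
Annuity factor a(50|0.0515) = 17.840849; PV = 20850 × 17.840849 = 371,981.6990

€371,982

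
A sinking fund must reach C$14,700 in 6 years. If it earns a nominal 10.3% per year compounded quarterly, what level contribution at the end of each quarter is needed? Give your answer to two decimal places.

i = 0.103/4 = 0.02575 per quarter; n = 6·4 = 24.
FV-annuity factor = 32.650783; PMT = 14700 / 32.650783 = 450.2189

C$450.22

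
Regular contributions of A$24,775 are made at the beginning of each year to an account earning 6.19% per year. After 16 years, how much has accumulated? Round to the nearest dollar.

A$686,061

FV = 24775 × [(1+0.0619)^16 − 1] / 0.0619 × (1+i) = 24775 × 27.691654 = 686,060.7232
(Beginning-of-period payments → annuity-due factor ×(1+i).)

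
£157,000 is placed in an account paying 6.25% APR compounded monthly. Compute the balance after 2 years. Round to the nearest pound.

With 12 periods per year: i = 0.00520833, n = 24.
FV = 157,000 × (1 + 0.00520833)^24 = 177,846.6052

£177,847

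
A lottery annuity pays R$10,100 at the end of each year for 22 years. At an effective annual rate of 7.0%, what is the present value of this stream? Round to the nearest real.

Annuity factor a(22|0.07) = 11.061240; PV = 10100 × 11.061240 = 111,718.5290

R$111,719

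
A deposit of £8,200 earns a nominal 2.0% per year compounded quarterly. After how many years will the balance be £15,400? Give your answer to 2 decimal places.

31.59 years

Periodic rate i = 0.02/4 = 0.005.
n = ln(15400/8200) / ln(1+0.005) = ln(1.87805) / 0.004988 = 126.3615 quarters
= 126.3615/4 years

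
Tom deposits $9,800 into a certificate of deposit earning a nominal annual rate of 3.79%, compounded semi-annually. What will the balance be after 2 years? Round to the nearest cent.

Periodic rate i = 0.0379/2 = 0.01895; n = 2 × 2 = 4 periods.
FV = PV·(1+i)^n = 9,800 × 1.077982 = 10,564.2232

$10,564.22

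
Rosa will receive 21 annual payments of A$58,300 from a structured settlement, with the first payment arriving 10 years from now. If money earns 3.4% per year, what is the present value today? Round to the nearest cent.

Value one period before first payment (t=9): 58300 × [1 − (1+0.034)^(−21)] / 0.034 = 58300 × 14.837395 = 865,020.1539
Discount back 9 years: 865,020.1539 × (1+0.034)^(−9) = 865,020.1539 × 0.740142 = 640,237.8969

A$640,237.90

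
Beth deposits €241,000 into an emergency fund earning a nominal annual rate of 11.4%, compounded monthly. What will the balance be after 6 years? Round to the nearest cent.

i = 0.114/12 = 0.0095 per month; n = 6·12 = 72.
FV = PV·(1+i)^n = 241,000 × 1.975401 = 476,071.6485

€476,071.65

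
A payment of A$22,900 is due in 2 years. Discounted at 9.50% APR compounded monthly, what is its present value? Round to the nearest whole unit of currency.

A$18,952

Periodic rate i = 0.095/12 = 0.00791667; n = 2 × 12 = 24 periods.
Discount factor = (1+0.00791667)^(−24) = 0.827578; PV = 22,900 × 0.827578 = 18,951.5372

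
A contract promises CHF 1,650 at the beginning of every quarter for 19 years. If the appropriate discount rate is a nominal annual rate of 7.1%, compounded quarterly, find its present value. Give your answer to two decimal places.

CHF 69,764.85

i = 0.071/4 = 0.01775 per quarter; n = 19·4 = 76.
Annuity factor a(76|0.01775) × (1+i) = 42.281726; PV = 1650 × 42.281726 = 69,764.8484
(Beginning-of-period payments → annuity-due factor ×(1+i).)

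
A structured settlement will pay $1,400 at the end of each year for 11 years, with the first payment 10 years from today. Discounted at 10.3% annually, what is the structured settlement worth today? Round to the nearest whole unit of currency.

PV at t=9 (ordinary 11-year annuity): 1400 × a(11|0.103) = 1400 × 6.406319 = 8,968.8468
Discount back 9 years: 8,968.8468 × (1+0.103)^(−9) = 8,968.8468 × 0.413828 = 3,711.5643

$3,712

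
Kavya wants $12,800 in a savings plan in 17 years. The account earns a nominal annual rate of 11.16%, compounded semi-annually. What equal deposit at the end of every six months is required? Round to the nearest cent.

$133.87

Periodic rate i = 0.1116/2 = 0.0558; n = 17 × 2 = 34 periods.
PMT = 12800 / ( [(1+0.0558)^34 − 1] / 0.0558 ) = 12800 / 95.617094 = 133.8673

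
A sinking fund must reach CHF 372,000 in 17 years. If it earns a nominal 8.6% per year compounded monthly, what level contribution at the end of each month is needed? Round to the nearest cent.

Periodic rate i = 0.086/12 = 0.00716667; n = 17 × 12 = 204 periods.
PMT = 372000 / ( [(1+0.00716667)^204 − 1] / 0.00716667 ) = 372000 / 459.368743 = 809.8069

CHF 809.81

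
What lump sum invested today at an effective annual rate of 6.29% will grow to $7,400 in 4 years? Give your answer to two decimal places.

$5,797.78

PV = 7,400 / (1 + 0.0629)^4 = 7,400 / 1.276350 = 5,797.7848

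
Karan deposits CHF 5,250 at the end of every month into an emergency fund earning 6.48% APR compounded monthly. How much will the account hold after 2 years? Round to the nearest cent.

CHF 134,143.43

i = 0.0648/12 = 0.0054 per month; n = 2·12 = 24.
FV = 5250 × [(1+0.0054)^24 − 1] / 0.0054 = 5250 × 25.551130 = 134,143.4316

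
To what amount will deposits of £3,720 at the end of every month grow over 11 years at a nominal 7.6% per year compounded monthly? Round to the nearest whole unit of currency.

£764,193

i = 0.076/12 = 0.00633333 per month; n = 11·12 = 132.
FV = 3720 × [(1+0.00633333)^132 − 1] / 0.00633333 = 3720 × 205.428312 = 764,193.3203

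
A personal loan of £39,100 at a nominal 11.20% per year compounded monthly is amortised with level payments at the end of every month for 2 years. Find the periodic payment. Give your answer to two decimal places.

£1,826.00

With 12 periods per year: i = 0.00933333, n = 24.
Annuity-PV factor = 21.412934; PMT = 39100 / 21.412934 = 1,825.9992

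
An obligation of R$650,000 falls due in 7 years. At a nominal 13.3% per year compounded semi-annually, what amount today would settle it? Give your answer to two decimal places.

i = 0.133/2 = 0.0665 per half-year; n = 7·2 = 14.
PV = FV·(1+i)^(−n) = 650,000 × 0.406021 = 263,913.3258

R$263,913.33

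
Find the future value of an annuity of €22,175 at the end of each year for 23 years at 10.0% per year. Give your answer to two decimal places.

€1,763,866.56

FV = PMT · [(1+i)^n − 1] / i = 22175 · 79.543024 = 1,763,866.5644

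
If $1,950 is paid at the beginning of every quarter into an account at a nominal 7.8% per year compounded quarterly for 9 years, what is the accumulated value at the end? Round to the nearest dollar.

Periodic rate i = 0.078/4 = 0.0195; n = 9 × 4 = 36 periods.
Accumulation factor s(36|0.0195) × (1+i) = 52.501449; FV = 1950 × 52.501449 = 102,377.8260
(Beginning-of-period payments → annuity-due factor ×(1+i).)

$102,378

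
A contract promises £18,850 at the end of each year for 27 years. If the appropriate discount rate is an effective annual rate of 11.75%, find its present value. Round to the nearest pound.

PV = PMT · [1 − (1+i)^(−n)] / i = 18850 · 8.086723 = 152,434.7343

£152,435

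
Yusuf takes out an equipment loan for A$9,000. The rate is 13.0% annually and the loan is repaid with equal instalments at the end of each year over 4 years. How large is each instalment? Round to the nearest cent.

A$3,025.75

PMT = 9000 / ( [1 − (1+0.13)^(−4)] / 0.13 ) = 9000 / 2.974471 = 3,025.7478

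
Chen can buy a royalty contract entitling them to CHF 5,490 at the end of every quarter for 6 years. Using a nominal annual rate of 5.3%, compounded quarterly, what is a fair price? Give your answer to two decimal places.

CHF 112,234.72

With 4 periods per year: i = 0.01325, n = 24.
PV = PMT · [1 − (1+i)^(−n)] / i = 5490 · 20.443483 = 112,234.7234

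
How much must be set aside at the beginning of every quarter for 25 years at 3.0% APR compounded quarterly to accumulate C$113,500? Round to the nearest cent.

With 4 periods per year: i = 0.0075, n = 100.
FV-annuity factor × (1+i) = 149.255596; PMT = 113500 / 149.255596 = 760.4405

C$760.44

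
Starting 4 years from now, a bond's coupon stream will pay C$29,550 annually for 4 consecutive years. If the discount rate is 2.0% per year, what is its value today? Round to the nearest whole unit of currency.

C$106,029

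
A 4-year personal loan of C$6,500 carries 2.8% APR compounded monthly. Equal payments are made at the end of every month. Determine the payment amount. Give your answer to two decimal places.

C$143.30

Periodic rate i = 0.028/12 = 0.00233333; n = 4 × 12 = 48 periods.
Annuity-PV factor = 45.359612; PMT = 6500 / 45.359612 = 143.2993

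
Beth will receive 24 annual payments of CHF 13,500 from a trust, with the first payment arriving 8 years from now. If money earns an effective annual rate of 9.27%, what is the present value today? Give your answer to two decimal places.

CHF 68,970.79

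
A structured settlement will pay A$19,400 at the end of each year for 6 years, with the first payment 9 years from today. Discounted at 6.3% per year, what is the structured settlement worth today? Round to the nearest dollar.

PV at t=8 (ordinary 6-year annuity): 19400 × a(6|0.063) = 19400 × 4.871314 = 94,503.4959
PV₀ = 94,503.4959 / (1+0.063)^8 = 94,503.4959 / 1.630295 = 57,967.1246

A$57,967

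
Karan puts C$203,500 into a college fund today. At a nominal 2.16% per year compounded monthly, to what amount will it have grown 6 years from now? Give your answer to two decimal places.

C$231,631.91

Periodic rate i = 0.0216/12 = 0.0018; n = 6 × 12 = 72 periods.
FV = 203,500 × (1 + 0.0018)^72 = 231,631.9072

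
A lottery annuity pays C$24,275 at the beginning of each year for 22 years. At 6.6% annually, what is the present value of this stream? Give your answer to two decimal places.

PV = PMT · [1 − (1+i)^(−n)] / i × (1+i) = 24275 · 12.192795 = 295,980.1066
Payments are at the start of each period, so multiply by (1+i).

C$295,980.11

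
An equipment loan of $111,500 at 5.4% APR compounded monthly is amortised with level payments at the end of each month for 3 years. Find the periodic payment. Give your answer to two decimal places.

$3,361.82

i = 0.054/12 = 0.0045 per month; n = 3·12 = 36.
PMT = 111500 / ( [1 − (1+0.0045)^(−36)] / 0.0045 ) = 111500 / 33.166596 = 3,361.8162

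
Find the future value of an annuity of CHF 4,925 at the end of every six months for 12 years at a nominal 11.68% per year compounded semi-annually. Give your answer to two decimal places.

CHF 244,965.99

With 2 periods per year: i = 0.0584, n = 24.
Accumulation factor s(24|0.0584) = 49.739288; FV = 4925 × 49.739288 = 244,965.9925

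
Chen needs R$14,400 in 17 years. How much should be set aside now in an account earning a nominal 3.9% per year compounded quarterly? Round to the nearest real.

R$7,444

Periodic rate i = 0.039/4 = 0.00975; n = 17 × 4 = 68 periods.
Discount factor = (1+0.00975)^(−68) = 0.516961; PV = 14,400 × 0.516961 = 7,444.2318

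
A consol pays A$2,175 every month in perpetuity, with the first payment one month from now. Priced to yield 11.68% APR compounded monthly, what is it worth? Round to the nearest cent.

A$223,458.90

Periodic rate i = 0.1168/12 = 0.00973333.
PV = PMT / i = 2175 / 0.00973333 = 223,458.9041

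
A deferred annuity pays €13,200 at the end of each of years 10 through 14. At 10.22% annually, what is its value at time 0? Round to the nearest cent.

PV at t=9 (ordinary 5-year annuity): 13200 × a(5|0.1022) = 13200 × 3.769577 = 49,758.4214
Discount back 9 years: 49,758.4214 × (1+0.1022)^(−9) = 49,758.4214 × 0.416540 = 20,726.3551

€20,726.36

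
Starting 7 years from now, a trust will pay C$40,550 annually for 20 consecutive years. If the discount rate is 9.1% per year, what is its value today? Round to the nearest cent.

C$217,949.46

Value one period before first payment (t=6): 40550 × [1 − (1+0.091)^(−20)] / 0.091 = 40550 × 9.063865 = 367,539.7389
PV₀ = 367,539.7389 / (1+0.091)^6 = 367,539.7389 / 1.686353 = 217,949.4608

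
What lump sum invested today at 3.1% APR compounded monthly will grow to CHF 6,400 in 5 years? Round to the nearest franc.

i = 0.031/12 = 0.00258333 per month; n = 5·12 = 60.
Discount factor = (1+0.00258333)^(−60) = 0.856586; PV = 6,400 × 0.856586 = 5,482.1527

CHF 5,482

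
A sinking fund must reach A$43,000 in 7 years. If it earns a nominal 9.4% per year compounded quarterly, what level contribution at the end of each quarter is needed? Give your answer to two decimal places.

With 4 periods per year: i = 0.0235, n = 28.
PMT = 43000 / ( [(1+0.0235)^28 − 1] / 0.0235 ) = 43000 / 38.990779 = 1,102.8249

A$1,102.82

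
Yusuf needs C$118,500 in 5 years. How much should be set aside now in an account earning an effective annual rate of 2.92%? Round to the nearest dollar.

C$102,617

PV = 118,500 / (1 + 0.0292)^5 = 118,500 / 1.154779 = 102,617.0351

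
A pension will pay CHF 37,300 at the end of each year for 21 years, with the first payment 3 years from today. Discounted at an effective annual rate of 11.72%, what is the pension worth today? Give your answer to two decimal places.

CHF 230,112.39

PV at t=2 (ordinary 21-year annuity): 37300 × a(21|0.1172) = 37300 × 7.700041 = 287,211.5199
PV₀ = 287,211.5199 / (1+0.1172)^2 = 287,211.5199 / 1.248136 = 230,112.3889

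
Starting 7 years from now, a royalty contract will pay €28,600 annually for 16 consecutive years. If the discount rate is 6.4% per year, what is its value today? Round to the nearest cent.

Value one period before first payment (t=6): 28600 × [1 − (1+0.064)^(−16)] / 0.064 = 28600 × 9.833994 = 281,252.2422
PV₀ = 281,252.2422 / (1+0.064)^6 = 281,252.2422 / 1.450941 = 193,841.2607

€193,841.26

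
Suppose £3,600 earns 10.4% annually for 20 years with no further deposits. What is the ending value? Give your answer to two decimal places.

£26,042.58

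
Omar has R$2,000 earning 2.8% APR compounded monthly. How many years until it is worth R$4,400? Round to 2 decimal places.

28.19 years

Periodic rate i = 0.028/12 = 0.00233333.
(1+i)^n = 4400/2000 = 2.20000, so n = ln 2.20000 / ln 1.00233 = 338.3044 months
= 338.3044/12 years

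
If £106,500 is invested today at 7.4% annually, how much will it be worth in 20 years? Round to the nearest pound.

£444,053

106,500 × (1+0.074)^20 = 106,500 × 4.169516 = 444,053.4362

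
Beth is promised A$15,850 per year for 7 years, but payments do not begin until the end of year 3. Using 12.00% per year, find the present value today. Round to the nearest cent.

Value one period before first payment (t=2): 15850 × [1 − (1+0.12)^(−7)] / 0.12 = 15850 × 4.563757 = 72,335.5411
PV₀ = 72,335.5411 / (1+0.12)^2 = 72,335.5411 / 1.254400 = 57,665.4505

A$57,665.45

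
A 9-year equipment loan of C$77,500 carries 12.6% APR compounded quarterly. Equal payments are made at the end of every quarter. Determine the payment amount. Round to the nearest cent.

With 4 periods per year: i = 0.0315, n = 36.
Annuity-PV factor = 21.351688; PMT = 77500 / 21.351688 = 3,629.6896

C$3,629.69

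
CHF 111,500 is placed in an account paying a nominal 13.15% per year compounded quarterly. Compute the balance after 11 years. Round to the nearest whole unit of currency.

CHF 462,782

With 4 periods per year: i = 0.032875, n = 44.
FV = PV·(1+i)^n = 111,500 × 4.150512 = 462,782.1091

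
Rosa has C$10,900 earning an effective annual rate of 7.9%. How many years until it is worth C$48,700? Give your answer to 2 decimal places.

19.69 years

n = ln(48700/10900) / ln(1+0.079) = ln(4.46789) / 0.076035 = 19.6873 years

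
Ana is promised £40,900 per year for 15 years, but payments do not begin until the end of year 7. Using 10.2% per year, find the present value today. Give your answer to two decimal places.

PV at t=6 (ordinary 15-year annuity): 40900 × a(15|0.102) = 40900 × 7.520028 = 307,569.1347
PV₀ = 307,569.1347 / (1+0.102)^6 = 307,569.1347 / 1.790975 = 171,732.7734

£171,732.77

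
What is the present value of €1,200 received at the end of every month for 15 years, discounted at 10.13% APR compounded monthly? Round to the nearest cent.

i = 0.1013/12 = 0.00844167 per month; n = 15·12 = 180.
PV = PMT · [1 − (1+i)^(−n)] / i = 1200 · 92.372600 = 110,847.1197

€110,847.12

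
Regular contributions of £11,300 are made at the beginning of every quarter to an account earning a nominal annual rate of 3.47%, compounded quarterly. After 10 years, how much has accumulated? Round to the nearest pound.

With 4 periods per year: i = 0.008675, n = 40.
FV = PMT · [(1+i)^n − 1] / i × (1+i) = 11300 · 47.986313 = 542,245.3406
(Beginning-of-period payments → annuity-due factor ×(1+i).)

£542,245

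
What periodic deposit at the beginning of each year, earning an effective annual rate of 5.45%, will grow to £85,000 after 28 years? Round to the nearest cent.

£1,284.98

FV-annuity factor × (1+i) = 66.149077; PMT = 85000 / 66.149077 = 1,284.9764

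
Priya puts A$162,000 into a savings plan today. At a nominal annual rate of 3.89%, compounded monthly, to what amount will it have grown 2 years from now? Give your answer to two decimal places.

A$175,084.81

With 12 periods per year: i = 0.00324167, n = 24.
FV = PV·(1+i)^n = 162,000 × 1.080770 = 175,084.8137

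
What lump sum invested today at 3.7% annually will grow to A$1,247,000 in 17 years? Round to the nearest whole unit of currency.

A$672,400

PV = FV·(1+i)^(−n) = 1,247,000 × 0.539214 = 672,399.8298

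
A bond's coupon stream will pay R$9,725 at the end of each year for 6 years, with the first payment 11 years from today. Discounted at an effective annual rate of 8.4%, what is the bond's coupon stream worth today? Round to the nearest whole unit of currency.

R$19,827

Value one period before first payment (t=10): 9725 × [1 − (1+0.084)^(−6)] / 0.084 = 9725 × 4.567314 = 44,417.1303
Discount back 10 years: 44,417.1303 × (1+0.084)^(−10) = 44,417.1303 × 0.446383 = 19,827.0305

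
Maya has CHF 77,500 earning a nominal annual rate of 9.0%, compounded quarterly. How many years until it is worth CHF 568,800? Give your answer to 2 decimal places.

22.40 years

Periodic rate i = 0.09/4 = 0.0225.
(1+i)^n = 568800/77500 = 7.33935, so n = ln 7.33935 / ln 1.0225 = 89.5819 quarters
= 89.5819/4 years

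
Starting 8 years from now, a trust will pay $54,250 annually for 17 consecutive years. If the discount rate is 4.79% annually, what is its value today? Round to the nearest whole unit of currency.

PV at t=7 (ordinary 17-year annuity): 54250 × a(17|0.0479) = 54250 × 11.453002 = 621,325.3578
PV₀ = 621,325.3578 / (1+0.0479)^7 = 621,325.3578 / 1.387519 = 447,795.9858

$447,796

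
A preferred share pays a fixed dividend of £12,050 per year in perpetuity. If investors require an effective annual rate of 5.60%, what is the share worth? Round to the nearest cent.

PV = PMT / i = 12050 / 0.056 = 215,178.5714

£215,178.57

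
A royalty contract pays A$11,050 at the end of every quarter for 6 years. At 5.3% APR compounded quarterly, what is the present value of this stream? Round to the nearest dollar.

i = 0.053/4 = 0.01325 per quarter; n = 6·4 = 24.
PV = PMT · [1 − (1+i)^(−n)] / i = 11050 · 20.443483 = 225,900.4907

A$225,900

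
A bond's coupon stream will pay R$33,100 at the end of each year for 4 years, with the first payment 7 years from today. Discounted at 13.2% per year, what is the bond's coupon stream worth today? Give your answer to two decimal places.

Value one period before first payment (t=6): 33100 × [1 − (1+0.132)^(−4)] / 0.132 = 33100 × 2.962153 = 98,047.2670
PV₀ = 98,047.2670 / (1+0.132)^6 = 98,047.2670 / 2.104159 = 46,596.8900

R$46,596.89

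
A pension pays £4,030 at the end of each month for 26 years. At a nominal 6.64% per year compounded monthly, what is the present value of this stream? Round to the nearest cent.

With 12 periods per year: i = 0.00553333, n = 312.
PV = 4030 × [1 − (1+0.00553333)^(−312)] / 0.00553333 = 4030 × 148.414607 = 598,110.8645

£598,110.86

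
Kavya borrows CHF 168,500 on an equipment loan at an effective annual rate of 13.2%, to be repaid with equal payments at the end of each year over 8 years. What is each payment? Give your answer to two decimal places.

PMT = 168500 / ( [1 − (1+0.132)^(−8)] / 0.132 ) = 168500 / 4.766092 = 35,353.9137

CHF 35,353.91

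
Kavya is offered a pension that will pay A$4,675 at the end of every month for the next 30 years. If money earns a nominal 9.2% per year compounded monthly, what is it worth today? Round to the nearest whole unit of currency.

Periodic rate i = 0.092/12 = 0.00766667; n = 30 × 12 = 360 periods.
PV = PMT · [1 − (1+i)^(−n)] / i = 4675 · 122.091977 = 570,779.9916

A$570,780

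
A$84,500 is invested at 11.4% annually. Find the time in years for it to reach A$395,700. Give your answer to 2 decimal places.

(1+i)^n = 395700/84500 = 4.68284, so n = ln 4.68284 / ln 1.114 = 14.3011 years

14.30 years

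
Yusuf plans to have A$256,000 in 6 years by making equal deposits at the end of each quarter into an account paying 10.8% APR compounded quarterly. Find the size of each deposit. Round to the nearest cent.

Periodic rate i = 0.108/4 = 0.027; n = 6 × 4 = 24 periods.
FV-annuity factor = 33.161309; PMT = 256000 / 33.161309 = 7,719.8399

A$7,719.84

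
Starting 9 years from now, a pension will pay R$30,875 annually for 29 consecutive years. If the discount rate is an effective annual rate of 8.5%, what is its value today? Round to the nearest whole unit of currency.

Value one period before first payment (t=8): 30875 × [1 − (1+0.085)^(−29)] / 0.085 = 30875 × 10.660326 = 329,137.5511
Discount back 8 years: 329,137.5511 × (1+0.085)^(−8) = 329,137.5511 × 0.520669 = 171,371.8670

R$171,372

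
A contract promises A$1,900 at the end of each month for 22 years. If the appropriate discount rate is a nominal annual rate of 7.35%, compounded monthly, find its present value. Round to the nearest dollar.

A$248,326

i = 0.0735/12 = 0.006125 per month; n = 22·12 = 264.
Annuity factor a(264|0.006125) = 130.698015; PV = 1900 × 130.698015 = 248,326.2278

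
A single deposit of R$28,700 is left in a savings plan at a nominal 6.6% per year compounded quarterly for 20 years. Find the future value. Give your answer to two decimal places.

Periodic rate i = 0.066/4 = 0.0165; n = 20 × 4 = 80 periods.
FV = 28,700 × (1 + 0.0165)^80 = 106,285.1365

R$106,285.14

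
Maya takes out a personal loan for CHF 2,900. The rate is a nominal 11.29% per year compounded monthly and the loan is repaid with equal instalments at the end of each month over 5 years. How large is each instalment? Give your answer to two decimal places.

CHF 63.47

i = 0.1129/12 = 0.00940833 per month; n = 5·12 = 60.
Annuity-PV factor = 45.688537; PMT = 2900 / 45.688537 = 63.4733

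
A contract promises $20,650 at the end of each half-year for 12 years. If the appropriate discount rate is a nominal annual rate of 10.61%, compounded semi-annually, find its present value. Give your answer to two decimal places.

$276,676.04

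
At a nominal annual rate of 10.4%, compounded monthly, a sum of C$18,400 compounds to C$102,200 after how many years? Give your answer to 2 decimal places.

Periodic rate i = 0.104/12 = 0.00866667.
(1+i)^n = 102200/18400 = 5.55435, so n = ln 5.55435 / ln 1.00867 = 198.6923 months
= 198.6923/12 years

16.56 years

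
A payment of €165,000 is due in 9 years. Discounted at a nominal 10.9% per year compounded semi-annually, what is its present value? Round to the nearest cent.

€63,481.24

i = 0.109/2 = 0.0545 per half-year; n = 9·2 = 18.
PV = FV·(1+i)^(−n) = 165,000 × 0.384735 = 63,481.2443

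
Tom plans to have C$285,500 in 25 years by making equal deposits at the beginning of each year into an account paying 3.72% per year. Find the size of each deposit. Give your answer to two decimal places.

C$6,862.67

PMT = 285500 / ( [(1+0.0372)^25 − 1] / 0.0372 × (1+i) ) = 285500 / 41.601873 = 6,862.6718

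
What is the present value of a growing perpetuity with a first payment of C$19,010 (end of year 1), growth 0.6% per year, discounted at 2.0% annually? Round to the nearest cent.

C$1,357,857.14

PV = D₁/(r − g) = 19010/(0.02 − 0.006) = 1,357,857.1429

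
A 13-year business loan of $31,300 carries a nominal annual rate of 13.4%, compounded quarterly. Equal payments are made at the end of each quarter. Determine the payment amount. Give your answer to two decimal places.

$1,279.10

With 4 periods per year: i = 0.0335, n = 52.
PMT = 31300 / ( [1 − (1+0.0335)^(−52)] / 0.0335 ) = 31300 / 24.470401 = 1,279.0963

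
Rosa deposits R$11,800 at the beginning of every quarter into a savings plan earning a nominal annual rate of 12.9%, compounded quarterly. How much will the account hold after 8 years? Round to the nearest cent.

With 4 periods per year: i = 0.03225, n = 32.
FV = 11800 × [(1+0.03225)^32 − 1] / 0.03225 × (1+i) = 11800 × 56.375851 = 665,235.0432
(Beginning-of-period payments → annuity-due factor ×(1+i).)

R$665,235.04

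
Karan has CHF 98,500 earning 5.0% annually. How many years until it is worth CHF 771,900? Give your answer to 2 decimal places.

42.20 years

(1+i)^n = 771900/98500 = 7.83655, so n = ln 7.83655 / ln 1.05 = 42.1970 years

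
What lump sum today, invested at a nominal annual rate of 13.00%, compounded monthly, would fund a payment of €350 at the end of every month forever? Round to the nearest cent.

Periodic rate i = 0.13/12 = 0.0108333.
PV = PMT / i = 350 / 0.0108333 = 32,307.6923

€32,307.69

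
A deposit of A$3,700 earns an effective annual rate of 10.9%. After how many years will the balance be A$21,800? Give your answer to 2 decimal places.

17.14 years

n = ln(21800/3700) / ln(1+0.109) = ln(5.89189) / 0.103459 = 17.1429 years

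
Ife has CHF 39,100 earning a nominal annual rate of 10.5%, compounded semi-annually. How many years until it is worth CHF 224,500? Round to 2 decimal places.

Periodic rate i = 0.105/2 = 0.0525.
n = ln(224500/39100) / ln(1+0.0525) = ln(5.74169) / 0.051168 = 34.1570 half-years
= 34.1570/2 years

17.08 years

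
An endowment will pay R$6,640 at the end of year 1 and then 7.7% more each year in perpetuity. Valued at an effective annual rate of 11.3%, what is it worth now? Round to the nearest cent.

R$184,444.44

PV = PMT / (i − g) = 6640 / (0.113 − 0.077) = 6640 / 0.036000 = 184,444.4444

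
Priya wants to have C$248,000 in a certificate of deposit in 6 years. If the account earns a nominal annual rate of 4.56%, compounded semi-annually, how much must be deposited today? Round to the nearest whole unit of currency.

i = 0.0456/2 = 0.0228 per half-year; n = 6·2 = 12.
Discount factor = (1+0.0228)^(−12) = 0.762977; PV = 248,000 × 0.762977 = 189,218.2618

C$189,218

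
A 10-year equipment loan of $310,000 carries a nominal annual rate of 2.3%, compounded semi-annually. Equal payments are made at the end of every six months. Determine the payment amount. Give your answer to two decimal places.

$17,439.34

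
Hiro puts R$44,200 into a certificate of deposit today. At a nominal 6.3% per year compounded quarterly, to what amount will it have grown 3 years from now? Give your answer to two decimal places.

R$53,316.82

i = 0.063/4 = 0.01575 per quarter; n = 3·4 = 12.
44,200 × (1+0.01575)^12 = 44,200 × 1.206263 = 53,316.8203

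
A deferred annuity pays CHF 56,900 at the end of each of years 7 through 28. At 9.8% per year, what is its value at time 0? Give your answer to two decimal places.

CHF 288,972.38

Value one period before first payment (t=6): 56900 × [1 − (1+0.098)^(−22)] / 0.098 = 56900 × 8.899346 = 506,372.8013
PV₀ = 506,372.8013 / (1+0.098)^6 = 506,372.8013 / 1.752323 = 288,972.3766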